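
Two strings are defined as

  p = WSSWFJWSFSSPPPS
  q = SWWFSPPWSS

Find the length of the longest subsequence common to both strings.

Let dp[i][j] be the LCS length of the first i characters of p and the first j characters of q. dp[i][j] = dp[i-1][j-1]+1 when the i-th and j-th characters match, else max(dp[i-1][j], dp[i][j-1]).
    ·  S  W  W  F  S  P  P  W  S  S
 ·  0  0  0  0  0  0  0  0  0  0  0
 W  0  0  1  1  1  1  1  1  1  1  1
 S  0  1  1  1  1  2  2  2  2  2  2
 S  0  1  1  1  1  2  2  2  2  3  3
 W  0  1  2  2  2  2  2  2  3  3  3
 F  0  1  2  2  3  3  3  3  3  3  3
 J  0  1  2  2  3  3  3  3  3  3  3
 W  0  1  2  3  3  3  3  3  4  4  4
 S  0  1  2  3  3  4  4  4  4  5  5
 F  0  1  2  3  4  4  4  4  4  5  5
 S  0  1  2  3  4  5  5  5  5  5  6
 S  0  1  2  3  4  5  5  5  5  6  6
 P  0  1  2  3  4  5  6  6  6  6  6
 P  0  1  2  3  4  5  6  7  7  7  7
 P  0  1  2  3  4  5  6  7  7  7  7
 S  0  1  2  3  4  5  6  7  7  8  8
dp[15][10] = 8. One LCS (by backtracking along matches): SWWFSPPS.

8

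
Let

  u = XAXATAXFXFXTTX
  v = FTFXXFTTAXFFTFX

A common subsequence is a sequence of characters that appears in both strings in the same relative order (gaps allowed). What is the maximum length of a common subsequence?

9

Taking X at u[1]=v[4] → X at u[3]=v[5] → T at u[5]=v[8] → A at u[6]=v[9] → X at u[7]=v[10] → F at u[8]=v[11] → F at u[10]=v[12] → T at u[12]=v[13] → X at u[14]=v[15] gives a common subsequence of length 9. The LCS DP gives dp[14][15] = 9, so this is optimal.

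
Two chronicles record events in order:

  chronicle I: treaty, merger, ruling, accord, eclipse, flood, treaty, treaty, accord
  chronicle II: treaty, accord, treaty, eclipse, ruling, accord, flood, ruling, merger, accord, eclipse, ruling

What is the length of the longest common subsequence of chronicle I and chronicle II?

Match treaty [1,3]; then ruling [3,5]; then accord [4,6]; then flood [6,7]; then accord [9,10] — 5 events in the same relative order in both. dp[9][12] = 5 confirms this is the maximum.

5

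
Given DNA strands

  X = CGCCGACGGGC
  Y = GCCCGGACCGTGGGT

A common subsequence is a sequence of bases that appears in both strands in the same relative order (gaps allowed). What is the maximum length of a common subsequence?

9

Match C [1,2]; then C [3,3]; then C [4,4]; then G [5,6]; then A [6,7]; then C [7,9]; then G [8,12]; then G [9,13]; then G [10,14] — 9 bases in the same relative order in both. dp[11][15] = 9 confirms this is the maximum.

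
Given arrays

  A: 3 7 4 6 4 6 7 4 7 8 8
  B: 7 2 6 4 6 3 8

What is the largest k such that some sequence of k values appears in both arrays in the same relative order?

5

Match 7 [2,1], 6 [4,3], 4 [5,4], 6 [6,5], 8 [11,7] — 5 values in the same relative order in both, and the DP table's final entry dp[11][7] is also 5, so no common subsequence is longer.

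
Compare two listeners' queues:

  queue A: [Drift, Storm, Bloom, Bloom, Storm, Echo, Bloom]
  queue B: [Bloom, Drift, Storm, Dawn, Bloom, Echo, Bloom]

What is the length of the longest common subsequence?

Taking Drift (queue A #1, queue B #2); then Storm (queue A #2, queue B #3); then Bloom (queue A #4, queue B #5); then Echo (queue A #6, queue B #6); then Bloom (queue A #7, queue B #7) gives a common subsequence of length 5. dp[7][7] = 5 confirms this is the maximum.

5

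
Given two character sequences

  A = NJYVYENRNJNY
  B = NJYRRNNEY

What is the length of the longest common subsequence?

7

Let dp[i][j] be the LCS length of the first i characters of A and the first j characters of B. dp[i][j] = dp[i-1][j-1]+1 when the i-th and j-th characters match, else max(dp[i-1][j], dp[i][j-1]).
    ·  N  J  Y  R  R  N  N  E  Y
 ·  0  0  0  0  0  0  0  0  0  0
 N  0  1  1  1  1  1  1  1  1  1
 J  0  1  2  2  2  2  2  2  2  2
 Y  0  1  2  3  3  3  3  3  3  3
 V  0  1  2  3  3  3  3  3  3  3
 Y  0  1  2  3  3  3  3  3  3  4
 E  0  1  2  3  3  3  3  3  4  4
 N  0  1  2  3  3  3  4  4  4  4
 R  0  1  2  3  4  4  4  4  4  4
 N  0  1  2  3  4  4  5  5  5  5
 J  0  1  2  3  4  4  5  5  5  5
 N  0  1  2  3  4  4  5  6  6  6
 Y  0  1  2  3  4  4  5  6  6  7
dp[12][9] = 7. One LCS (by backtracking along matches): NJYRNNY.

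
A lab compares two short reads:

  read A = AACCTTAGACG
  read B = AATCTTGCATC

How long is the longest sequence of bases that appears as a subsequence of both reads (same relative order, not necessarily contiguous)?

8

Let dp[i][j] be the LCS length of the first i bases of read A and the first j bases of read B. dp[i][j] = dp[i-1][j-1]+1 when the i-th and j-th bases match, else max(dp[i-1][j], dp[i][j-1]).
    ·  A  A  T  C  T  T  G  C  A  T  C
 ·  0  0  0  0  0  0  0  0  0  0  0  0
 A  0  1  1  1  1  1  1  1  1  1  1  1
 A  0  1  2  2  2  2  2  2  2  2  2  2
 C  0  1  2  2  3  3  3  3  3  3  3  3
 C  0  1  2  2  3  3  3  3  4  4  4  4
 T  0  1  2  3  3  4  4  4  4  4  5  5
 T  0  1  2  3  3  4  5  5  5  5  5  5
 A  0  1  2  3  3  4  5  5  5  6  6  6
 G  0  1  2  3  3  4  5  6  6  6  6  6
 A  0  1  2  3  3  4  5  6  6  7  7  7
 C  0  1  2  3  4  4  5  6  7  7  7  8
 G  0  1  2  3  4  4  5  6  7  7  7  8
dp[11][11] = 8. One LCS (by backtracking along matches): AACTTGAC.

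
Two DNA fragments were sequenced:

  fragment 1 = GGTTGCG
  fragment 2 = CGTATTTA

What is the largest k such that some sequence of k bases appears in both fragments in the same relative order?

Pick G (fragment 1 #1, fragment 2 #2), then T (fragment 1 #3, fragment 2 #6), then T (fragment 1 #4, fragment 2 #7); all 3 bases appear in both, in order, and the DP table's final entry dp[7][8] is also 3, so no common subsequence is longer.

3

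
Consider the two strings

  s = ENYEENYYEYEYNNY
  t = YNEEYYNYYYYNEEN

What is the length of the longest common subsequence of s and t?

10

One common subsequence of length 10: N at s[2]=t[2] → E at s[4]=t[3] → E at s[5]=t[4] → N at s[6]=t[7] → Y at s[7]=t[8] → Y at s[8]=t[9] → Y at s[10]=t[10] → Y at s[12]=t[11] → N at s[13]=t[12] → N at s[14]=t[15], and the DP table's final entry dp[15][15] is also 10, so no common subsequence is longer.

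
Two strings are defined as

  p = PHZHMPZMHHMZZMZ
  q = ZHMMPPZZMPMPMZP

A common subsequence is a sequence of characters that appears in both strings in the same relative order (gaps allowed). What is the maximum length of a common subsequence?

Pick Z (p #3, q #1) → H (p #4, q #2) → M (p #5, q #4) → P (p #6, q #6) → Z (p #7, q #8) → M (p #8, q #9) → M (p #11, q #11) → M (p #14, q #13) → Z (p #15, q #14); all 9 characters appear in both, in order. dp[15][15] = 9 confirms this is the maximum.

9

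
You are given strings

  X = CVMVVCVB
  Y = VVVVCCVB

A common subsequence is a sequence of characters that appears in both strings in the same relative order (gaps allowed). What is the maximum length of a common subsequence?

6

Match V [2,2]; then V [4,3]; then V [5,4]; then C [6,6]; then V [7,7]; then B [8,8] — 6 characters in the same relative order in both. Since dp[8][8] = 6, nothing longer is possible.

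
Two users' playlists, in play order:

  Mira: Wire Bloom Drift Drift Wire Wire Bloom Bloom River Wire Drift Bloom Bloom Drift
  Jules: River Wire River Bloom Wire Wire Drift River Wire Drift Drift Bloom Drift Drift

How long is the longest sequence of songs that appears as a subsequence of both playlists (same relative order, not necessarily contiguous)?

9

Taking Wire [1,2], then Bloom [2,4], then Wire [5,5], then Wire [6,6], then River [9,8], then Wire [10,9], then Drift [11,11], then Bloom [12,12], then Drift [14,14] gives a common subsequence of length 9. Since dp[14][14] = 9, nothing longer is possible.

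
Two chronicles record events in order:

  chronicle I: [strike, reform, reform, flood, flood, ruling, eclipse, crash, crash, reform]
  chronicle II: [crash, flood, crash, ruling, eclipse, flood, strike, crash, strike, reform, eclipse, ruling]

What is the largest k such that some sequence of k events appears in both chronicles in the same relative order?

5

Match flood (chronicle I #4, chronicle II #2); then ruling (chronicle I #6, chronicle II #4); then eclipse (chronicle I #7, chronicle II #5); then crash (chronicle I #8, chronicle II #8); then reform (chronicle I #10, chronicle II #10) — 5 events in the same relative order in both. The LCS DP gives dp[10][12] = 5, so this is optimal.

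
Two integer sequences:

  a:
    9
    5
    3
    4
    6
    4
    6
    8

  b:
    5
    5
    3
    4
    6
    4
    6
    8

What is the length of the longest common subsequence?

7

Match 5 [2,2], then 3 [3,3], then 4 [4,4], then 6 [5,5], then 4 [6,6], then 6 [7,7], then 8 [8,8] — 7 values in the same relative order in both. The LCS DP gives dp[8][8] = 7, so this is optimal.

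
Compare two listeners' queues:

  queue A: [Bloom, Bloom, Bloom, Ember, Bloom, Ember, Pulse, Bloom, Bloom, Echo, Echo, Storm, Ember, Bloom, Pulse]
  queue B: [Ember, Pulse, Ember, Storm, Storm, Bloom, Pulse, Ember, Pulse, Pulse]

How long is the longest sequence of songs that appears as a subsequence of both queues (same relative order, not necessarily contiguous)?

Pick Ember (queue A #4, queue B #3) → Bloom (queue A #5, queue B #6) → Ember (queue A #6, queue B #8) → Pulse (queue A #7, queue B #9) → Pulse (queue A #15, queue B #10); all 5 songs appear in both, in order, and the DP table's final entry dp[15][10] is also 5, so no common subsequence is longer.

5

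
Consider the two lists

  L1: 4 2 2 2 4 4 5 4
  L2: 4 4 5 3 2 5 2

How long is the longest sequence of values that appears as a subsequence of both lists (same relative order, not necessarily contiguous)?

Let dp[i][j] be the LCS length of the first i values of L1 and the first j values of L2. dp[i][j] = dp[i-1][j-1]+1 when the i-th and j-th values match, else max(dp[i-1][j], dp[i][j-1]).
    ·  4  4  5  3  2  5  2
 ·  0  0  0  0  0  0  0  0
 4  0  1  1  1  1  1  1  1
 2  0  1  1  1  1  2  2  2
 2  0  1  1  1  1  2  2  3
 2  0  1  1  1  1  2  2  3
 4  0  1  2  2  2  2  2  3
 4  0  1  2  2  2  2  2  3
 5  0  1  2  3  3  3  3  3
 4  0  1  2  3  3  3  3  3
dp[8][7] = 3. One LCS (by backtracking along matches): 4, 2, 2.

3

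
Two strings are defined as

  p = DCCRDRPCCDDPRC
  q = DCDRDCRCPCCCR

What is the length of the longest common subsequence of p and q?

One common subsequence of length 9: D (p #1, q #1); then C (p #2, q #2); then R (p #4, q #4); then D (p #5, q #5); then R (p #6, q #7); then P (p #7, q #9); then C (p #8, q #11); then C (p #9, q #12); then R (p #13, q #13). dp[14][13] = 9 confirms this is the maximum.

9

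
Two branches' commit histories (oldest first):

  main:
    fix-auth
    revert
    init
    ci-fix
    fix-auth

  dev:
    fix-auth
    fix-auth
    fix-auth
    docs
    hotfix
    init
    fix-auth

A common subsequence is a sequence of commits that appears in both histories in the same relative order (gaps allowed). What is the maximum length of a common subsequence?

3

Match fix-auth at main[1]=dev[3], then init at main[3]=dev[6], then fix-auth at main[5]=dev[7] — 3 commits in the same relative order in both, and the DP table's final entry dp[5][7] is also 3, so no common subsequence is longer.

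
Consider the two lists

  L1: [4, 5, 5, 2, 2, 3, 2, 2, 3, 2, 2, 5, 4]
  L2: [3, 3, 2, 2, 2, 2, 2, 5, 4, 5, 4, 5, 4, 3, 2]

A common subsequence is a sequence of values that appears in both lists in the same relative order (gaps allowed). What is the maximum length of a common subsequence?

7

Match 2 (L1 #4, L2 #3), then 2 (L1 #5, L2 #4), then 2 (L1 #7, L2 #5), then 2 (L1 #8, L2 #6), then 2 (L1 #10, L2 #7), then 5 (L1 #12, L2 #12), then 4 (L1 #13, L2 #13) — 7 values in the same relative order in both. Since dp[13][15] = 7, nothing longer is possible.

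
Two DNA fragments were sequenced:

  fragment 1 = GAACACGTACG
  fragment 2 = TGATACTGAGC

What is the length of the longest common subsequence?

7

Pick G (fragment 1 #1, fragment 2 #2); then A (fragment 1 #2, fragment 2 #3); then A (fragment 1 #3, fragment 2 #5); then C (fragment 1 #4, fragment 2 #6); then A (fragment 1 #5, fragment 2 #9); then G (fragment 1 #7, fragment 2 #10); then C (fragment 1 #10, fragment 2 #11); all 7 bases appear in both, in order. dp[11][11] = 7 confirms this is the maximum.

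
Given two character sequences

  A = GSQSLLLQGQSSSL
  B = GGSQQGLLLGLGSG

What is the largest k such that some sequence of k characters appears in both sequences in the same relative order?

Pick G at A[1]=B[2]; then S at A[2]=B[3]; then Q at A[3]=B[5]; then L at A[5]=B[8]; then L at A[6]=B[9]; then L at A[7]=B[11]; then G at A[9]=B[12]; then S at A[11]=B[13]; all 8 characters appear in both, in order. dp[14][14] = 8 confirms this is the maximum.

8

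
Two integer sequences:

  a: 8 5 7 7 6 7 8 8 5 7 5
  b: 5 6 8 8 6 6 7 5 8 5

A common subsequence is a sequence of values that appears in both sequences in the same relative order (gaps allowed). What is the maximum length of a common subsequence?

6

Let dp[i][j] be the LCS length of the first i values of a and the first j values of b. dp[i][j] = dp[i-1][j-1]+1 when the i-th and j-th values match, else max(dp[i-1][j], dp[i][j-1]).
    ·  5  6  8  8  6  6  7  5  8  5
 ·  0  0  0  0  0  0  0  0  0  0  0
 8  0  0  0  1  1  1  1  1  1  1  1
 5  0  1  1  1  1  1  1  1  2  2  2
 7  0  1  1  1  1  1  1  2  2  2  2
 7  0  1  1  1  1  1  1  2  2  2  2
 6  0  1  2  2  2  2  2  2  2  2  2
 7  0  1  2  2  2  2  2  3  3  3  3
 8  0  1  2  3  3  3  3  3  3  4  4
 8  0  1  2  3  4  4  4  4  4  4  4
 5  0  1  2  3  4  4  4  4  5  5  5
 7  0  1  2  3  4  4  4  5  5  5  5
 5  0  1  2  3  4  4  4  5  6  6  6
dp[11][10] = 6. One LCS (by backtracking along matches): 5, 6, 8, 8, 5, 5.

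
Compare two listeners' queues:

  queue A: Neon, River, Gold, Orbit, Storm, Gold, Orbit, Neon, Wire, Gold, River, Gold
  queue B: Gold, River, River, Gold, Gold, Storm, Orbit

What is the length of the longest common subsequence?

Taking River (queue A #2, queue B #3); then Gold (queue A #3, queue B #5); then Storm (queue A #5, queue B #6); then Orbit (queue A #7, queue B #7) gives a common subsequence of length 4. dp[12][7] = 4 confirms this is the maximum.

4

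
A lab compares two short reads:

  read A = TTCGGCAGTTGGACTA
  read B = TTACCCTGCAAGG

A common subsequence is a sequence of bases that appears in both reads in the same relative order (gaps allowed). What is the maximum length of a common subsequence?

8

Match T (read A #1, read B #1), T (read A #2, read B #2), C (read A #3, read B #6), G (read A #5, read B #8), C (read A #6, read B #9), A (read A #7, read B #11), G (read A #11, read B #12), G (read A #12, read B #13) — 8 bases in the same relative order in both, and the DP table's final entry dp[16][13] is also 8, so no common subsequence is longer.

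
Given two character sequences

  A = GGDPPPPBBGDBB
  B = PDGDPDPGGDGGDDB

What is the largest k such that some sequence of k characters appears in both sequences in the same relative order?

Match G (A #2, B #3), D (A #3, B #4), P (A #4, B #5), P (A #5, B #7), G (A #10, B #12), D (A #11, B #14), B (A #13, B #15) — 7 characters in the same relative order in both. dp[13][15] = 7 confirms this is the maximum.

7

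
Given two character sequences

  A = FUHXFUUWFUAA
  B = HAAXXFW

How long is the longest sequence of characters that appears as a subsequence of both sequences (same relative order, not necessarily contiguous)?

Match H (A #3, B #1), X (A #4, B #5), F (A #5, B #6), W (A #8, B #7) — 4 characters in the same relative order in both. The LCS DP gives dp[12][7] = 4, so this is optimal.

4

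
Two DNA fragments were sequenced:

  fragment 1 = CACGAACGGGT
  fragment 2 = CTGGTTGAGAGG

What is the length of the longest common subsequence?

6

Taking C (fragment 1 #1, fragment 2 #1), A (fragment 1 #2, fragment 2 #8), G (fragment 1 #4, fragment 2 #9), A (fragment 1 #6, fragment 2 #10), G (fragment 1 #9, fragment 2 #11), G (fragment 1 #10, fragment 2 #12) gives a common subsequence of length 6. The LCS DP gives dp[11][12] = 6, so this is optimal.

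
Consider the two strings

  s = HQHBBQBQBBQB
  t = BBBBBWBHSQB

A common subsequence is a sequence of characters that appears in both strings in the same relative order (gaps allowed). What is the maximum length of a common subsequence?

Let dp[i][j] be the LCS length of the first i characters of s and the first j characters of t. dp[i][j] = dp[i-1][j-1]+1 when the i-th and j-th characters match, else max(dp[i-1][j], dp[i][j-1]).
    ·  B  B  B  B  B  W  B  H  S  Q  B
 ·  0  0  0  0  0  0  0  0  0  0  0  0
 H  0  0  0  0  0  0  0  0  1  1  1  1
 Q  0  0  0  0  0  0  0  0  1  1  2  2
 H  0  0  0  0  0  0  0  0  1  1  2  2
 B  0  1  1  1  1  1  1  1  1  1  2  3
 B  0  1  2  2  2  2  2  2  2  2  2  3
 Q  0  1  2  2  2  2  2  2  2  2  3  3
 B  0  1  2  3  3  3  3  3  3  3  3  4
 Q  0  1  2  3  3  3  3  3  3  3  4  4
 B  0  1  2  3  4  4  4  4  4  4  4  5
 B  0  1  2  3  4  5  5  5  5  5  5  5
 Q  0  1  2  3  4  5  5  5  5  5  6  6
 B  0  1  2  3  4  5  5  6  6  6  6  7
dp[12][11] = 7. One LCS (by backtracking along matches): BBBBBQB.

7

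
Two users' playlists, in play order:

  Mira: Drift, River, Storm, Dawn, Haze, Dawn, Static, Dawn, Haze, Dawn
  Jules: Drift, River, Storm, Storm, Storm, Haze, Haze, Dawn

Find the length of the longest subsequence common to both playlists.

Taking Drift (Mira #1, Jules #1), River (Mira #2, Jules #2), Storm (Mira #3, Jules #5), Haze (Mira #5, Jules #6), Haze (Mira #9, Jules #7), Dawn (Mira #10, Jules #8) gives a common subsequence of length 6, and the DP table's final entry dp[10][8] is also 6, so no common subsequence is longer.

6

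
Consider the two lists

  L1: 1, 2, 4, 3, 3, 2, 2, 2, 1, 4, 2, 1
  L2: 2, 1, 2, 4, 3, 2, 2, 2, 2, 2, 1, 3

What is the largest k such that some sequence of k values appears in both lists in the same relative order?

9

Pick 1 at L1[1]=L2[2] → 2 at L1[2]=L2[3] → 4 at L1[3]=L2[4] → 3 at L1[4]=L2[5] → 2 at L1[6]=L2[7] → 2 at L1[7]=L2[8] → 2 at L1[8]=L2[9] → 2 at L1[11]=L2[10] → 1 at L1[12]=L2[11]; all 9 values appear in both, in order. Since dp[12][12] = 9, nothing longer is possible.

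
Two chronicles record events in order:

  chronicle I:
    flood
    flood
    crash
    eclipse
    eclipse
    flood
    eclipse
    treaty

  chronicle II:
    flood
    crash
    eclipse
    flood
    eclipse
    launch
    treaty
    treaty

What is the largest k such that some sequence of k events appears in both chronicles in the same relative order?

Match flood (chronicle I #2, chronicle II #1), crash (chronicle I #3, chronicle II #2), eclipse (chronicle I #5, chronicle II #3), flood (chronicle I #6, chronicle II #4), eclipse (chronicle I #7, chronicle II #5), treaty (chronicle I #8, chronicle II #8) — 6 events in the same relative order in both. Since dp[8][8] = 6, nothing longer is possible.

6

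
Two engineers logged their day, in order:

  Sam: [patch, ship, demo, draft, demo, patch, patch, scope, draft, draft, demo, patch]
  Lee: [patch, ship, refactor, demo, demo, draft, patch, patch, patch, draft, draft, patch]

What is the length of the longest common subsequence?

Taking patch at Sam[1]=Lee[1]; then ship at Sam[2]=Lee[2]; then demo at Sam[3]=Lee[5]; then draft at Sam[4]=Lee[6]; then patch at Sam[6]=Lee[8]; then patch at Sam[7]=Lee[9]; then draft at Sam[9]=Lee[10]; then draft at Sam[10]=Lee[11]; then patch at Sam[12]=Lee[12] gives a common subsequence of length 9. dp[12][12] = 9 confirms this is the maximum.

9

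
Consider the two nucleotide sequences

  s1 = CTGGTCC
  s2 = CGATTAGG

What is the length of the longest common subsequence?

4

Let dp[i][j] be the LCS length of the first i bases of s1 and the first j bases of s2. dp[i][j] = dp[i-1][j-1]+1 when the i-th and j-th bases match, else max(dp[i-1][j], dp[i][j-1]).
    ·  C  G  A  T  T  A  G  G
 ·  0  0  0  0  0  0  0  0  0
 C  0  1  1  1  1  1  1  1  1
 T  0  1  1  1  2  2  2  2  2
 G  0  1  2  2  2  2  2  3  3
 G  0  1  2  2  2  2  2  3  4
 T  0  1  2  2  3  3  3  3  4
 C  0  1  2  2  3  3  3  3  4
 C  0  1  2  2  3  3  3  3  4
dp[7][8] = 4. One LCS (by backtracking along matches): CTGG.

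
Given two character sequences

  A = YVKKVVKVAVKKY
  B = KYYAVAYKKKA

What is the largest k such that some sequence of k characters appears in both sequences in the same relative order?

6

Pick Y [1,3]; then V [2,5]; then K [3,8]; then K [4,9]; then K [7,10]; then A [9,11]; all 6 characters appear in both, in order. dp[13][11] = 6 confirms this is the maximum.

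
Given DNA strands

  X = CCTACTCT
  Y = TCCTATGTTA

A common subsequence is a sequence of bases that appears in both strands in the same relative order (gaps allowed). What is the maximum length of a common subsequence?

6

Let dp[i][j] be the LCS length of the first i bases of X and the first j bases of Y. dp[i][j] = dp[i-1][j-1]+1 when the i-th and j-th bases match, else max(dp[i-1][j], dp[i][j-1]).
    ·  T  C  C  T  A  T  G  T  T  A
 ·  0  0  0  0  0  0  0  0  0  0  0
 C  0  0  1  1  1  1  1  1  1  1  1
 C  0  0  1  2  2  2  2  2  2  2  2
 T  0  1  1  2  3  3  3  3  3  3  3
 A  0  1  1  2  3  4  4  4  4  4  4
 C  0  1  2  2  3  4  4  4  4  4  4
 T  0  1  2  2  3  4  5  5  5  5  5
 C  0  1  2  3  3  4  5  5  5  5  5
 T  0  1  2  3  4  4  5  5  6  6  6
dp[8][10] = 6. One LCS (by backtracking along matches): CCTATT.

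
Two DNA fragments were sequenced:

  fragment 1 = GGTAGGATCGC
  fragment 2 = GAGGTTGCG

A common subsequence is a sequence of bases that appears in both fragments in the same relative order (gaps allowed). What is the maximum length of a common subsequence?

7

Let dp[i][j] be the LCS length of the first i bases of fragment 1 and the first j bases of fragment 2. dp[i][j] = dp[i-1][j-1]+1 when the i-th and j-th bases match, else max(dp[i-1][j], dp[i][j-1]).
    ·  G  A  G  G  T  T  G  C  G
 ·  0  0  0  0  0  0  0  0  0  0
 G  0  1  1  1  1  1  1  1  1  1
 G  0  1  1  2  2  2  2  2  2  2
 T  0  1  1  2  2  3  3  3  3  3
 A  0  1  2  2  2  3  3  3  3  3
 G  0  1  2  3  3  3  3  4  4  4
 G  0  1  2  3  4  4  4  4  4  5
 A  0  1  2  3  4  4  4  4  4  5
 T  0  1  2  3  4  5  5  5  5  5
 C  0  1  2  3  4  5  5  5  6  6
 G  0  1  2  3  4  5  5  6  6  7
 C  0  1  2  3  4  5  5  6  7  7
dp[11][9] = 7. One LCS (by backtracking along matches): GAGGTCG.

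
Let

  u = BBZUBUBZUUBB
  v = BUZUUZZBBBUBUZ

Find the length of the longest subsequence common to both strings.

Match B [1,1], Z [3,3], U [4,5], B [5,10], U [6,11], B [7,12], Z [8,14] — 7 characters in the same relative order in both. Since dp[12][14] = 7, nothing longer is possible.

7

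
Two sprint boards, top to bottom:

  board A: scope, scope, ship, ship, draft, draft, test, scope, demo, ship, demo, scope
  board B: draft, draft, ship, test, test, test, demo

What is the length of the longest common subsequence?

Match draft at board A[5]=board B[1], draft at board A[6]=board B[2], test at board A[7]=board B[6], demo at board A[11]=board B[7] — 4 tasks in the same relative order in both. The LCS DP gives dp[12][7] = 4, so this is optimal.

4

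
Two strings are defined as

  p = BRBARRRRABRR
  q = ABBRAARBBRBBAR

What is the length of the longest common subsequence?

Pick B (p #1, q #3), R (p #2, q #4), A (p #4, q #6), R (p #5, q #7), R (p #6, q #10), A (p #9, q #13), R (p #12, q #14); all 7 characters appear in both, in order, and the DP table's final entry dp[12][14] is also 7, so no common subsequence is longer.

7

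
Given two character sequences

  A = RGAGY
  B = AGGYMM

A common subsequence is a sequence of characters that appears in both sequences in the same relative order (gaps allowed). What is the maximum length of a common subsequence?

Pick G (A #2, B #2) → G (A #4, B #3) → Y (A #5, B #4); all 3 characters appear in both, in order. The LCS DP gives dp[5][6] = 3, so this is optimal.

3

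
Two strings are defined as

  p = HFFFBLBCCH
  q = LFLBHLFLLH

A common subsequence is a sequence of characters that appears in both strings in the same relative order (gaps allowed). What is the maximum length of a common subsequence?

Taking H [1,5] → F [2,7] → L [6,9] → H [10,10] gives a common subsequence of length 4. The LCS DP gives dp[10][10] = 4, so this is optimal.

4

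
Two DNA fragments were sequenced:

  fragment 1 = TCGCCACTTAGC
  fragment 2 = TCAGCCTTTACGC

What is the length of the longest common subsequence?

One common subsequence of length 10: T (fragment 1 #1, fragment 2 #1) → C (fragment 1 #2, fragment 2 #2) → G (fragment 1 #3, fragment 2 #4) → C (fragment 1 #4, fragment 2 #5) → C (fragment 1 #5, fragment 2 #6) → T (fragment 1 #8, fragment 2 #8) → T (fragment 1 #9, fragment 2 #9) → A (fragment 1 #10, fragment 2 #10) → G (fragment 1 #11, fragment 2 #12) → C (fragment 1 #12, fragment 2 #13), and the DP table's final entry dp[12][13] is also 10, so no common subsequence is longer.

10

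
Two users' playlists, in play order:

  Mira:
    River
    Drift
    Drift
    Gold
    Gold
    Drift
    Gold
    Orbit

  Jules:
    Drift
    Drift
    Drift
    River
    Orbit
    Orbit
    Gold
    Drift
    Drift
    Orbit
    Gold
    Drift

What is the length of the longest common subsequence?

One common subsequence of length 5: River (Mira #1, Jules #4), Drift (Mira #2, Jules #8), Drift (Mira #3, Jules #9), Gold (Mira #5, Jules #11), Drift (Mira #6, Jules #12), and the DP table's final entry dp[8][12] is also 5, so no common subsequence is longer.

5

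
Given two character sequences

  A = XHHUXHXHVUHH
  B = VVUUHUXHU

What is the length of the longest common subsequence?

5

Pick H (A #3, B #5), then U (A #4, B #6), then X (A #7, B #7), then H (A #8, B #8), then U (A #10, B #9); all 5 characters appear in both, in order, and the DP table's final entry dp[12][9] is also 5, so no common subsequence is longer.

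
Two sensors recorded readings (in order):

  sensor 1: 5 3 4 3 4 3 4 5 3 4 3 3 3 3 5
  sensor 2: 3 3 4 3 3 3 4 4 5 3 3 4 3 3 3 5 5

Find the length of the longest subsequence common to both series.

12

One common subsequence of length 12: 3 (sensor 1 #2, sensor 2 #2) → 4 (sensor 1 #3, sensor 2 #3) → 3 (sensor 1 #4, sensor 2 #6) → 4 (sensor 1 #5, sensor 2 #7) → 4 (sensor 1 #7, sensor 2 #8) → 5 (sensor 1 #8, sensor 2 #9) → 3 (sensor 1 #9, sensor 2 #11) → 4 (sensor 1 #10, sensor 2 #12) → 3 (sensor 1 #11, sensor 2 #13) → 3 (sensor 1 #12, sensor 2 #14) → 3 (sensor 1 #13, sensor 2 #15) → 5 (sensor 1 #15, sensor 2 #17). Since dp[15][17] = 12, nothing longer is possible.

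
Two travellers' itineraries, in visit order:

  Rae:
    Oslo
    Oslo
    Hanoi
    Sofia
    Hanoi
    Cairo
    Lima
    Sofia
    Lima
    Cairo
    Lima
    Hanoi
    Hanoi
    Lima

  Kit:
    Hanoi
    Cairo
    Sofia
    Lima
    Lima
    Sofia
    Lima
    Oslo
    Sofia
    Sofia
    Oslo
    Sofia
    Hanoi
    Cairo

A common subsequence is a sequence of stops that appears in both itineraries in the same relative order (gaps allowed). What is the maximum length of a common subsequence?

Taking Hanoi (Rae #3, Kit #1) → Sofia (Rae #4, Kit #3) → Lima (Rae #7, Kit #5) → Sofia (Rae #8, Kit #6) → Lima (Rae #9, Kit #7) → Cairo (Rae #10, Kit #14) gives a common subsequence of length 6, and the DP table's final entry dp[14][14] is also 6, so no common subsequence is longer.

6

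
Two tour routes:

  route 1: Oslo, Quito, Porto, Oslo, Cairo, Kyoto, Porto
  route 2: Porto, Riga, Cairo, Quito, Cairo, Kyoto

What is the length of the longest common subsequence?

3

Pick Quito [2,4]; then Cairo [5,5]; then Kyoto [6,6]; all 3 stops appear in both, in order. The LCS DP gives dp[7][6] = 3, so this is optimal.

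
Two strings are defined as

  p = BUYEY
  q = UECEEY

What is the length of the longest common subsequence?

3

Let dp[i][j] be the LCS length of the first i characters of p and the first j characters of q. dp[i][j] = dp[i-1][j-1]+1 when the i-th and j-th characters match, else max(dp[i-1][j], dp[i][j-1]).
    ·  U  E  C  E  E  Y
 ·  0  0  0  0  0  0  0
 B  0  0  0  0  0  0  0
 U  0  1  1  1  1  1  1
 Y  0  1  1  1  1  1  2
 E  0  1  2  2  2  2  2
 Y  0  1  2  2  2  2  3
dp[5][6] = 3. One LCS (by backtracking along matches): UEY.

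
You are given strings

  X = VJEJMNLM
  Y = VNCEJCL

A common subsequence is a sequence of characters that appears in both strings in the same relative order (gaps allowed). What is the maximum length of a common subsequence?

4

Taking V (X #1, Y #1), E (X #3, Y #4), J (X #4, Y #5), L (X #7, Y #7) gives a common subsequence of length 4. The LCS DP gives dp[8][7] = 4, so this is optimal.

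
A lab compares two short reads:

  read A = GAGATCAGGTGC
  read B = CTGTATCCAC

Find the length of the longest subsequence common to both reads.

Let dp[i][j] be the LCS length of the first i bases of read A and the first j bases of read B. dp[i][j] = dp[i-1][j-1]+1 when the i-th and j-th bases match, else max(dp[i-1][j], dp[i][j-1]).
    ·  C  T  G  T  A  T  C  C  A  C
 ·  0  0  0  0  0  0  0  0  0  0  0
 G  0  0  0  1  1  1  1  1  1  1  1
 A  0  0  0  1  1  2  2  2  2  2  2
 G  0  0  0  1  1  2  2  2  2  2  2
 A  0  0  0  1  1  2  2  2  2  3  3
 T  0  0  1  1  2  2  3  3  3  3  3
 C  0  1  1  1  2  2  3  4  4  4  4
 A  0  1  1  1  2  3  3  4  4  5  5
 G  0  1  1  2  2  3  3  4  4  5  5
 G  0  1  1  2  2  3  3  4  4  5  5
 T  0  1  2  2  3  3  4  4  4  5  5
 G  0  1  2  3  3  3  4  4  4  5  5
 C  0  1  2  3  3  3  4  5  5  5  6
dp[12][10] = 6. One LCS (by backtracking along matches): GATCAC.

6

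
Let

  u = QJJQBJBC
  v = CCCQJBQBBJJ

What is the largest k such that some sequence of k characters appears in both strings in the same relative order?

Match Q (u #1, v #4); then J (u #2, v #5); then Q (u #4, v #7); then B (u #5, v #9); then J (u #6, v #11) — 5 characters in the same relative order in both. The LCS DP gives dp[8][11] = 5, so this is optimal.

5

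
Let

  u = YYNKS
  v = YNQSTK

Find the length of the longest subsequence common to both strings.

3

Taking Y (u #2, v #1), N (u #3, v #2), K (u #4, v #6) gives a common subsequence of length 3. Since dp[5][6] = 3, nothing longer is possible.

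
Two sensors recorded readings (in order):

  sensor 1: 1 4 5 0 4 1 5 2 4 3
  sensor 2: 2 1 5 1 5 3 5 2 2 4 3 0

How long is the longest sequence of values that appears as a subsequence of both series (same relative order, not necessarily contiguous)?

One common subsequence of length 7: 1 at sensor 1[1]=sensor 2[2], then 5 at sensor 1[3]=sensor 2[3], then 1 at sensor 1[6]=sensor 2[4], then 5 at sensor 1[7]=sensor 2[7], then 2 at sensor 1[8]=sensor 2[9], then 4 at sensor 1[9]=sensor 2[10], then 3 at sensor 1[10]=sensor 2[11]. dp[10][12] = 7 confirms this is the maximum.

7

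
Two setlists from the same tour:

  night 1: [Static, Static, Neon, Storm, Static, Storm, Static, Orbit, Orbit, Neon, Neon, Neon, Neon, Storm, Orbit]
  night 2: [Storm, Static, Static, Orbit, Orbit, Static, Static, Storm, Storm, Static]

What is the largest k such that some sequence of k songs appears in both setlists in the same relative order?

6

Pick Storm at night 1[4]=night 2[1]; then Static at night 1[5]=night 2[2]; then Static at night 1[7]=night 2[3]; then Orbit at night 1[8]=night 2[4]; then Orbit at night 1[9]=night 2[5]; then Storm at night 1[14]=night 2[9]; all 6 songs appear in both, in order. Since dp[15][10] = 6, nothing longer is possible.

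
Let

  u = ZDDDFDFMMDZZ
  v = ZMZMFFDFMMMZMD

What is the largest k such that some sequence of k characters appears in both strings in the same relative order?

7

Pick Z at u[1]=v[3], then F at u[5]=v[6], then D at u[6]=v[7], then F at u[7]=v[8], then M at u[8]=v[11], then M at u[9]=v[13], then D at u[10]=v[14]; all 7 characters appear in both, in order. dp[12][14] = 7 confirms this is the maximum.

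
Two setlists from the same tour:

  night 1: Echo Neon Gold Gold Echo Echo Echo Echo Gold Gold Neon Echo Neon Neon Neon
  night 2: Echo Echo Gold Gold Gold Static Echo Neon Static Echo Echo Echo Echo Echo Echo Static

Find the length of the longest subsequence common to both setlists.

One common subsequence of length 8: Echo (night 1 #1, night 2 #2), Gold (night 1 #3, night 2 #4), Gold (night 1 #4, night 2 #5), Echo (night 1 #5, night 2 #11), Echo (night 1 #6, night 2 #12), Echo (night 1 #7, night 2 #13), Echo (night 1 #8, night 2 #14), Echo (night 1 #12, night 2 #15), and the DP table's final entry dp[15][16] is also 8, so no common subsequence is longer.

8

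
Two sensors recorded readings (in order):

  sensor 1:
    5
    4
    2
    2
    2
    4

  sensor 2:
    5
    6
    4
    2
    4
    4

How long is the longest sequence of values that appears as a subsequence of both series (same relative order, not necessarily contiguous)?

Pick 5 (sensor 1 #1, sensor 2 #1), 4 (sensor 1 #2, sensor 2 #3), 2 (sensor 1 #3, sensor 2 #4), 4 (sensor 1 #6, sensor 2 #6); all 4 values appear in both, in order. The LCS DP gives dp[6][6] = 4, so this is optimal.

4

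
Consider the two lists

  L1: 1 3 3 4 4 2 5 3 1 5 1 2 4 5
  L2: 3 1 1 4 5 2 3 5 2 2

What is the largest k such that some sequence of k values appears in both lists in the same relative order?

Let dp[i][j] be the LCS length of the first i values of L1 and the first j values of L2. dp[i][j] = dp[i-1][j-1]+1 when the i-th and j-th values match, else max(dp[i-1][j], dp[i][j-1]).
    ·  3  1  1  4  5  2  3  5  2  2
 ·  0  0  0  0  0  0  0  0  0  0  0
 1  0  0  1  1  1  1  1  1  1  1  1
 3  0  1  1  1  1  1  1  2  2  2  2
 3  0  1  1  1  1  1  1  2  2  2  2
 4  0  1  1  1  2  2  2  2  2  2  2
 4  0  1  1  1  2  2  2  2  2  2  2
 2  0  1  1  1  2  2  3  3  3  3  3
 5  0  1  1  1  2  3  3  3  4  4  4
 3  0  1  1  1  2  3  3  4  4  4  4
 1  0  1  2  2  2  3  3  4  4  4  4
 5  0  1  2  2  2  3  3  4  5  5  5
 1  0  1  2  3  3  3  3  4  5  5  5
 2  0  1  2  3  3  3  4  4  5  6  6
 4  0  1  2  3  4  4  4  4  5  6  6
 5  0  1  2  3  4  5  5  5  5  6  6
dp[14][10] = 6. One LCS (by backtracking along matches): 1, 4, 2, 3, 5, 2.

6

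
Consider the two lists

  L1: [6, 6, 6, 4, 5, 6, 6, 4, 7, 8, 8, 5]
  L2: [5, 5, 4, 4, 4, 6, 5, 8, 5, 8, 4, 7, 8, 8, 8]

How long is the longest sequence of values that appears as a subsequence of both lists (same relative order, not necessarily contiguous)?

Taking 6 [1,6] → 5 [5,9] → 4 [8,11] → 7 [9,12] → 8 [10,14] → 8 [11,15] gives a common subsequence of length 6. The LCS DP gives dp[12][15] = 6, so this is optimal.

6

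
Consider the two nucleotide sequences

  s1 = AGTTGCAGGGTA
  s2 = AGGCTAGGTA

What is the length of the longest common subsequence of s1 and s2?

One common subsequence of length 9: A at s1[1]=s2[1] → G at s1[2]=s2[2] → G at s1[5]=s2[3] → C at s1[6]=s2[4] → A at s1[7]=s2[6] → G at s1[9]=s2[7] → G at s1[10]=s2[8] → T at s1[11]=s2[9] → A at s1[12]=s2[10]. Since dp[12][10] = 9, nothing longer is possible.

9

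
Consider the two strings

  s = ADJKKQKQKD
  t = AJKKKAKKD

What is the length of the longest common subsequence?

7

Let dp[i][j] be the LCS length of the first i characters of s and the first j characters of t. dp[i][j] = dp[i-1][j-1]+1 when the i-th and j-th characters match, else max(dp[i-1][j], dp[i][j-1]).
    ·  A  J  K  K  K  A  K  K  D
 ·  0  0  0  0  0  0  0  0  0  0
 A  0  1  1  1  1  1  1  1  1  1
 D  0  1  1  1  1  1  1  1  1  2
 J  0  1  2  2  2  2  2  2  2  2
 K  0  1  2  3  3  3  3  3  3  3
 K  0  1  2  3  4  4  4  4  4  4
 Q  0  1  2  3  4  4  4  4  4  4
 K  0  1  2  3  4  5  5  5  5  5
 Q  0  1  2  3  4  5  5  5  5  5
 K  0  1  2  3  4  5  5  6  6  6
 D  0  1  2  3  4  5  5  6  6  7
dp[10][9] = 7. One LCS (by backtracking along matches): AJKKKKD.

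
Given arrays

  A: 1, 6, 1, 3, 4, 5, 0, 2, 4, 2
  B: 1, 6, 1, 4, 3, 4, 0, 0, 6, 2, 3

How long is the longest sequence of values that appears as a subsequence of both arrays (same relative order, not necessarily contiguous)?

Match 1 [1,1], 6 [2,2], 1 [3,3], 3 [4,5], 4 [5,6], 0 [7,8], 2 [8,10] — 7 values in the same relative order in both. Since dp[10][11] = 7, nothing longer is possible.

7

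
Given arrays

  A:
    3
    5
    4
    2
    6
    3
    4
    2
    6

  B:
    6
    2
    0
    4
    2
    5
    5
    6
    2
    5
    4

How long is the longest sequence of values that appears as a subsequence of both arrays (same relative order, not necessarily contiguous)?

4

Let dp[i][j] be the LCS length of the first i values of A and the first j values of B. dp[i][j] = dp[i-1][j-1]+1 when the i-th and j-th values match, else max(dp[i-1][j], dp[i][j-1]).
    ·  6  2  0  4  2  5  5  6  2  5  4
 ·  0  0  0  0  0  0  0  0  0  0  0  0
 3  0  0  0  0  0  0  0  0  0  0  0  0
 5  0  0  0  0  0  0  1  1  1  1  1  1
 4  0  0  0  0  1  1  1  1  1  1  1  2
 2  0  0  1  1  1  2  2  2  2  2  2  2
 6  0  1  1  1  1  2  2  2  3  3  3  3
 3  0  1  1  1  1  2  2  2  3  3  3  3
 4  0  1  1  1  2  2  2  2  3  3  3  4
 2  0  1  2  2  2  3  3  3  3  4  4  4
 6  0  1  2  2  2  3  3  3  4  4  4  4
dp[9][11] = 4. One LCS (by backtracking along matches): 4, 2, 6, 4.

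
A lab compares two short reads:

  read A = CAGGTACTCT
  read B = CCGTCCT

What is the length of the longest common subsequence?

Pick C (read A #1, read B #2); then G (read A #4, read B #3); then T (read A #5, read B #4); then C (read A #7, read B #5); then C (read A #9, read B #6); then T (read A #10, read B #7); all 6 bases appear in both, in order, and the DP table's final entry dp[10][7] is also 6, so no common subsequence is longer.

6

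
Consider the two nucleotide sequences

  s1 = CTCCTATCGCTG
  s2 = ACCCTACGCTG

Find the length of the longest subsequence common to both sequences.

Match C (s1 #1, s2 #2), C (s1 #3, s2 #3), C (s1 #4, s2 #4), T (s1 #5, s2 #5), A (s1 #6, s2 #6), C (s1 #8, s2 #7), G (s1 #9, s2 #8), C (s1 #10, s2 #9), T (s1 #11, s2 #10), G (s1 #12, s2 #11) — 10 bases in the same relative order in both. The LCS DP gives dp[12][11] = 10, so this is optimal.

10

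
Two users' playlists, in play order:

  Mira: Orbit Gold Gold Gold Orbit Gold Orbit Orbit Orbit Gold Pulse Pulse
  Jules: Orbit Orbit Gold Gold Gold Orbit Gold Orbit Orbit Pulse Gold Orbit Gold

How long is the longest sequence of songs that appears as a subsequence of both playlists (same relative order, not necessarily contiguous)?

Match Orbit at Mira[1]=Jules[2], Gold at Mira[2]=Jules[3], Gold at Mira[3]=Jules[4], Gold at Mira[4]=Jules[5], Orbit at Mira[5]=Jules[6], Gold at Mira[6]=Jules[7], Orbit at Mira[7]=Jules[8], Orbit at Mira[8]=Jules[9], Orbit at Mira[9]=Jules[12], Gold at Mira[10]=Jules[13] — 10 songs in the same relative order in both. dp[12][13] = 10 confirms this is the maximum.

10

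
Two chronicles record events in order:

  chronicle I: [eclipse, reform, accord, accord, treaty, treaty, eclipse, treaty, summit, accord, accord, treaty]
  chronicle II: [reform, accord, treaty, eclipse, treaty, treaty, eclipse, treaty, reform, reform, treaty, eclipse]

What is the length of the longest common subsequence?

One common subsequence of length 7: reform at chronicle I[2]=chronicle II[1]; then accord at chronicle I[3]=chronicle II[2]; then treaty at chronicle I[5]=chronicle II[5]; then treaty at chronicle I[6]=chronicle II[6]; then eclipse at chronicle I[7]=chronicle II[7]; then treaty at chronicle I[8]=chronicle II[8]; then treaty at chronicle I[12]=chronicle II[11]. Since dp[12][12] = 7, nothing longer is possible.

7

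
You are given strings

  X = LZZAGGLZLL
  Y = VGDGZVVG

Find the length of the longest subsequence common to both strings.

3

One common subsequence of length 3: G [5,2] → G [6,4] → Z [8,5]. Since dp[10][8] = 3, nothing longer is possible.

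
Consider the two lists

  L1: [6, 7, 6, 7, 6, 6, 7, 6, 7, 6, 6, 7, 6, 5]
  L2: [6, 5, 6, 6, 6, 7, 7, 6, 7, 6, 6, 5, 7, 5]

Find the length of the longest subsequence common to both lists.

11

Taking 6 (L1 #1, L2 #1) → 6 (L1 #3, L2 #3) → 6 (L1 #5, L2 #4) → 6 (L1 #6, L2 #5) → 7 (L1 #7, L2 #7) → 6 (L1 #8, L2 #8) → 7 (L1 #9, L2 #9) → 6 (L1 #10, L2 #10) → 6 (L1 #11, L2 #11) → 7 (L1 #12, L2 #13) → 5 (L1 #14, L2 #14) gives a common subsequence of length 11. The LCS DP gives dp[14][14] = 11, so this is optimal.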